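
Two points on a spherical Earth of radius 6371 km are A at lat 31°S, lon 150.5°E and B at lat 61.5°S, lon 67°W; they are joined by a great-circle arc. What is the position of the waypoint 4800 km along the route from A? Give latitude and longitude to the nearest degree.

≈ lat 69°S, lon 175°W

Convert each endpoint to a unit vector on the sphere (x = cos φ cos λ, y = cos φ sin λ, z = sin φ).
The central angle between the endpoints is δ = arccos(p₁·p₂) ≈ 1.442 rad (82.6°). The total great-circle distance is δ·R ≈ 1.442 × 6371 ≈ 9189 km, so the target fraction is f = 4800/9189 ≈ 0.522.
Interpolate at f ≈ 0.522 with slerp weights a = sin((1−f)δ)/sin δ ≈ 0.641, b = sin(fδ)/sin δ ≈ 0.690.
p = a·p₁ + b·p₂ ≈ (-0.350, -0.032, -0.936); φ = arcsin(p_z) ≈ -69.45°, λ = atan2(p_y, p_x) ≈ -174.70°.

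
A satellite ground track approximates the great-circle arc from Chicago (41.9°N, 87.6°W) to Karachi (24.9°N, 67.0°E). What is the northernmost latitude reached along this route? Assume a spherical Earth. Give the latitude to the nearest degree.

The great circle lies in the plane with unit normal n̂ = (p₁ × p₂)/|p₁ × p₂|.
Here n̂_z ≈ +0.307; the vertex latitude is φ_max = arccos|n̂_z| ≈ 72.1°.
Check via Clairaut: cos φ_max = |cos φ₁| · sin C = cos(41.9°)·sin(24.3°) ≈ 0.307, again giving ≈ 72.1°.

≈ 72°N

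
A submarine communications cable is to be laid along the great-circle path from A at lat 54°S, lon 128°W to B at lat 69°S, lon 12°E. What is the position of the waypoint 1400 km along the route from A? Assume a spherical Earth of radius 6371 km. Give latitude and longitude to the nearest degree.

Convert each endpoint to a unit vector on the sphere (x = cos φ cos λ, y = cos φ sin λ, z = sin φ).
The central angle between the endpoints is δ = arccos(p₁·p₂) ≈ 0.935 rad (53.6°). The total great-circle distance is δ·R ≈ 0.935 × 6371 ≈ 5956 km, so the target fraction is f = 1400/5956 ≈ 0.235.
Interpolate at f ≈ 0.235 with slerp weights a = sin((1−f)δ)/sin δ ≈ 0.815, b = sin(fδ)/sin δ ≈ 0.271.
p = a·p₁ + b·p₂ ≈ (-0.200, -0.357, -0.912); φ = arcsin(p_z) ≈ -65.83°, λ = atan2(p_y, p_x) ≈ -119.23°.

≈ lat 66°S, lon 119°W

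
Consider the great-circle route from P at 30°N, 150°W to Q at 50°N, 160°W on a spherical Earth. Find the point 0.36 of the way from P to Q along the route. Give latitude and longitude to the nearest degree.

From cos δ = sin φ₁ sin φ₂ + cos φ₁ cos φ₂ cos Δλ, the central angle is δ ≈ 0.373 rad (21.4°).
Interpolate at f = 0.36 with slerp weights a = sin((1−f)δ)/sin δ ≈ 0.649, b = sin(fδ)/sin δ ≈ 0.367.
p = a·p₁ + b·p₂ ≈ (-0.709, -0.362, 0.606); φ = arcsin(p_z) ≈ 37.29°, λ = atan2(p_y, p_x) ≈ -152.95°.

≈ 37°N, 153°W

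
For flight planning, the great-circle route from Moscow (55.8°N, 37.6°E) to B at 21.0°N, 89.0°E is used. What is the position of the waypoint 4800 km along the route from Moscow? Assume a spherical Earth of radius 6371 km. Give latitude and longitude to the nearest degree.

≈ 28°N, 84°E

Convert each endpoint to a unit vector on the sphere (x = cos φ cos λ, y = cos φ sin λ, z = sin φ).
The central angle between the endpoints is δ = arccos(p₁·p₂) ≈ 0.897 rad (51.4°). The total great-circle distance is δ·R ≈ 0.897 × 6371 ≈ 5716 km, so the target fraction is f = 4800/5716 ≈ 0.840.
Interpolate at f ≈ 0.840 with slerp weights a = sin((1−f)δ)/sin δ ≈ 0.183, b = sin(fδ)/sin δ ≈ 0.875.
p = a·p₁ + b·p₂ ≈ (0.096, 0.880, 0.465); φ = arcsin(p_z) ≈ 27.73°, λ = atan2(p_y, p_x) ≈ 83.78°.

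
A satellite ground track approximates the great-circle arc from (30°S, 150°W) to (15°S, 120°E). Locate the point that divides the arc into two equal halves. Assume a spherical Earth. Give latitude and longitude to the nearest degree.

Convert each endpoint to a unit vector on the sphere (x = cos φ cos λ, y = cos φ sin λ, z = sin φ).
The central angle between the endpoints is δ = arccos(p₁·p₂) ≈ 1.441 rad (82.6°).
Interpolate at f = 1/2 with slerp weights a = sin((1−f)δ)/sin δ ≈ 0.665, b = sin(fδ)/sin δ ≈ 0.665.
p = a·p₁ + b·p₂ ≈ (-0.820, 0.268, -0.505); φ = arcsin(p_z) ≈ -30.32°, λ = atan2(p_y, p_x) ≈ 161.88°.

≈ (30°S, 162°E)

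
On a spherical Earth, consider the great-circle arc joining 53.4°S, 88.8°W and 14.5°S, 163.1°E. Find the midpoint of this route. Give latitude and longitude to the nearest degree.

From cos δ = sin φ₁ sin φ₂ + cos φ₁ cos φ₂ cos Δλ, the central angle is δ ≈ 1.549 rad (88.8°).
Interpolate at f = 1/2 with slerp weights a = sin((1−f)δ)/sin δ ≈ 0.700, b = sin(fδ)/sin δ ≈ 0.700.
p = a·p₁ + b·p₂ ≈ (-0.639, -0.220, -0.737); φ = arcsin(p_z) ≈ -47.46°, λ = atan2(p_y, p_x) ≈ -161.00°.

≈ 47°S, 161°W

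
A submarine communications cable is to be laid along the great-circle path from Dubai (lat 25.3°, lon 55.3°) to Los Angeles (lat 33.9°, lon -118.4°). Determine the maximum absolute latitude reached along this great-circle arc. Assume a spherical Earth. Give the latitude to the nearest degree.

≈ 85°

The great circle lies in the plane with unit normal n̂ = (p₁ × p₂)/|p₁ × p₂|.
Here n̂_z ≈ -0.096; the vertex latitude is φ_max = arccos|n̂_z| ≈ 84.5°.
Check via Clairaut: cos φ_max = |cos φ₁| · sin C = cos(25.3°)·sin(6.1°) ≈ 0.096, again giving ≈ 84.5°.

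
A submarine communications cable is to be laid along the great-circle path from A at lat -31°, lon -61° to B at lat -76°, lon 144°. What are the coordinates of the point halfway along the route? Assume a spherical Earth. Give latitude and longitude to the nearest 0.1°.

Convert each endpoint to a unit vector on the sphere (x = cos φ cos λ, y = cos φ sin λ, z = sin φ).
The central angle between the endpoints is δ = arccos(p₁·p₂) ≈ 1.254 rad (71.8°).
Interpolate at f = 1/2 with slerp weights a = sin((1−f)δ)/sin δ ≈ 0.617, b = sin(fδ)/sin δ ≈ 0.617.
p = a·p₁ + b·p₂ ≈ (0.136, -0.375, -0.917); φ = arcsin(p_z) ≈ -66.49°, λ = atan2(p_y, p_x) ≈ -70.11°.

≈ lat -66.5°, lon -70.1°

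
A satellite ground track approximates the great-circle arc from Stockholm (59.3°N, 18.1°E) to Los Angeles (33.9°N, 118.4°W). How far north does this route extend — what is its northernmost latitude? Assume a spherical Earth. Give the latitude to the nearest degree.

The great circle lies in the plane with unit normal n̂ = (p₁ × p₂)/|p₁ × p₂|.
Here n̂_z ≈ -0.296; the vertex latitude is φ_max = arccos|n̂_z| ≈ 72.8°.
Check via Clairaut: cos φ_max = |cos φ₁| · sin C = cos(59.3°)·sin(35.5°) ≈ 0.296, again giving ≈ 72.8°.

≈ 73°N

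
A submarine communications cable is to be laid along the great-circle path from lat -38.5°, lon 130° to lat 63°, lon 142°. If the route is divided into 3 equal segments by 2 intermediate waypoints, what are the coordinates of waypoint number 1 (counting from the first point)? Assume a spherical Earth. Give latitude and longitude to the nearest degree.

The haversine formula gives a central angle δ ≈ 1.779 rad (102.0°) between the endpoints.
Interpolate at f = 1/3 with slerp weights a = sin((1−f)δ)/sin δ ≈ 0.948, b = sin(fδ)/sin δ ≈ 0.571.
p = a·p₁ + b·p₂ ≈ (-0.681, 0.728, -0.081); φ = arcsin(p_z) ≈ -4.63°, λ = atan2(p_y, p_x) ≈ 133.10°.

≈ lat -5°, lon 133°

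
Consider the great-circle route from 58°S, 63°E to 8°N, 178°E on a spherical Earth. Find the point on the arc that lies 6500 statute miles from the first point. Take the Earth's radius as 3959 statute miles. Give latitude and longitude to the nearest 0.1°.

Write both endpoints as unit vectors p₁, p₂ with components (cos φ cos λ, cos φ sin λ, sin φ).
The central angle between the endpoints is δ = arccos(p₁·p₂) ≈ 1.918 rad (109.9°). The total great-circle distance is δ·R ≈ 1.918 × 3959 ≈ 7591 mi, so the target fraction is f = 6500/7591 ≈ 0.856.
Interpolate at f ≈ 0.856 with slerp weights a = sin((1−f)δ)/sin δ ≈ 0.289, b = sin(fδ)/sin δ ≈ 1.061.
p = a·p₁ + b·p₂ ≈ (-0.980, 0.173, -0.098); φ = arcsin(p_z) ≈ -5.61°, λ = atan2(p_y, p_x) ≈ 169.97°.

≈ 5.6°S, 170.0°E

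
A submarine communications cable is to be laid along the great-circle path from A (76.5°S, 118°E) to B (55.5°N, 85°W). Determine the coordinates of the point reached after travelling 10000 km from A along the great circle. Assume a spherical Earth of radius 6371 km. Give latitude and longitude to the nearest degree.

Write both endpoints as unit vectors p₁, p₂ with components (cos φ cos λ, cos φ sin λ, sin φ).
The central angle between the endpoints is δ = arccos(p₁·p₂) ≈ 2.747 rad (157.4°). The total great-circle distance is δ·R ≈ 2.747 × 6371 ≈ 17500 km, so the target fraction is f = 10000/17500 ≈ 0.571.
Interpolate at f ≈ 0.571 with slerp weights a = sin((1−f)δ)/sin δ ≈ 2.401, b = sin(fδ)/sin δ ≈ 2.600.
p = a·p₁ + b·p₂ ≈ (-0.135, -0.972, -0.192); φ = arcsin(p_z) ≈ -11.07°, λ = atan2(p_y, p_x) ≈ -97.90°.

≈ (11°S, 98°W)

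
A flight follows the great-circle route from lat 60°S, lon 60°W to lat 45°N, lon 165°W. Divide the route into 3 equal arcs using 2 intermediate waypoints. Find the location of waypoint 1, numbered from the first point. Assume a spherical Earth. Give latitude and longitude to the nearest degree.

Write both endpoints as unit vectors p₁, p₂ with components (cos φ cos λ, cos φ sin λ, sin φ).
The central angle between the endpoints is δ = arccos(p₁·p₂) ≈ 2.352 rad (134.7°).
Interpolate at f = 1/3 with slerp weights a = sin((1−f)δ)/sin δ ≈ 1.408, b = sin(fδ)/sin δ ≈ 0.994.
p = a·p₁ + b·p₂ ≈ (-0.327, -0.792, -0.516); φ = arcsin(p_z) ≈ -31.09°, λ = atan2(p_y, p_x) ≈ -112.44°.

≈ lat 31°S, lon 112°W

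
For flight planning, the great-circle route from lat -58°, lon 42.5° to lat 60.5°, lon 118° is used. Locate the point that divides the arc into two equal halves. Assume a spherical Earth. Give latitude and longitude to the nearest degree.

≈ lat 2°, lon 79°

From cos δ = sin φ₁ sin φ₂ + cos φ₁ cos φ₂ cos Δλ, the central angle is δ ≈ 2.309 rad (132.3°).
Interpolate at f = 1/2 with slerp weights a = sin((1−f)δ)/sin δ ≈ 1.236, b = sin(fδ)/sin δ ≈ 1.236.
p = a·p₁ + b·p₂ ≈ (0.197, 0.980, 0.028); φ = arcsin(p_z) ≈ 1.58°, λ = atan2(p_y, p_x) ≈ 78.62°.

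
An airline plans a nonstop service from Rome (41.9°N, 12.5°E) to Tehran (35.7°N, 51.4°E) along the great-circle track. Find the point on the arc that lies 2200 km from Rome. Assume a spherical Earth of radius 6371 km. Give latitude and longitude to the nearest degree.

≈ 39°N, 38°E

Convert each endpoint to a unit vector on the sphere (x = cos φ cos λ, y = cos φ sin λ, z = sin φ).
The central angle between the endpoints is δ = arccos(p₁·p₂) ≈ 0.535 rad (30.7°). The total great-circle distance is δ·R ≈ 0.535 × 6371 ≈ 3410 km, so the target fraction is f = 2200/3410 ≈ 0.645.
Interpolate at f ≈ 0.645 with slerp weights a = sin((1−f)δ)/sin δ ≈ 0.370, b = sin(fδ)/sin δ ≈ 0.664.
p = a·p₁ + b·p₂ ≈ (0.605, 0.481, 0.634); φ = arcsin(p_z) ≈ 39.38°, λ = atan2(p_y, p_x) ≈ 38.46°.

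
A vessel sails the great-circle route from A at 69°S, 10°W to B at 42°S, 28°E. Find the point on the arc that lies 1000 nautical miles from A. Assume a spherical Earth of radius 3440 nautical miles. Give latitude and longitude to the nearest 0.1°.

≈ 56.8°S, 15.8°E

Write both endpoints as unit vectors p₁, p₂ with components (cos φ cos λ, cos φ sin λ, sin φ).
The central angle between the endpoints is δ = arccos(p₁·p₂) ≈ 0.583 rad (33.4°). The total great-circle distance is δ·R ≈ 0.583 × 3440 ≈ 2007 nmi, so the target fraction is f = 1000/2007 ≈ 0.498.
Interpolate at f ≈ 0.498 with slerp weights a = sin((1−f)δ)/sin δ ≈ 0.524, b = sin(fδ)/sin δ ≈ 0.520.
p = a·p₁ + b·p₂ ≈ (0.526, 0.149, -0.837); φ = arcsin(p_z) ≈ -56.84°, λ = atan2(p_y, p_x) ≈ 15.80°.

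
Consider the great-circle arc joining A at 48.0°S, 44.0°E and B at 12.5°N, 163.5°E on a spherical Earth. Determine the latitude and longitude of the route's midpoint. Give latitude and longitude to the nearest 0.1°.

≈ 31.2°S, 121.5°E

Write both endpoints as unit vectors p₁, p₂ with components (cos φ cos λ, cos φ sin λ, sin φ).
The central angle between the endpoints is δ = arccos(p₁·p₂) ≈ 2.074 rad (118.9°).
Interpolate at f = 1/2 with slerp weights a = sin((1−f)δ)/sin δ ≈ 0.983, b = sin(fδ)/sin δ ≈ 0.983.
p = a·p₁ + b·p₂ ≈ (-0.447, 0.729, -0.518); φ = arcsin(p_z) ≈ -31.18°, λ = atan2(p_y, p_x) ≈ 121.50°.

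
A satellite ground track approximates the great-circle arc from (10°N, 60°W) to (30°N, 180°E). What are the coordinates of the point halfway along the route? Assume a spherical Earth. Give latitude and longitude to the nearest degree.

Write both endpoints as unit vectors p₁, p₂ with components (cos φ cos λ, cos φ sin λ, sin φ).
The central angle between the endpoints is δ = arccos(p₁·p₂) ≈ 1.917 rad (109.9°).
Interpolate at f = 1/2 with slerp weights a = sin((1−f)δ)/sin δ ≈ 0.870, b = sin(fδ)/sin δ ≈ 0.870.
p = a·p₁ + b·p₂ ≈ (-0.325, -0.742, 0.586); φ = arcsin(p_z) ≈ 35.89°, λ = atan2(p_y, p_x) ≈ -113.66°.

≈ (36°N, 114°W)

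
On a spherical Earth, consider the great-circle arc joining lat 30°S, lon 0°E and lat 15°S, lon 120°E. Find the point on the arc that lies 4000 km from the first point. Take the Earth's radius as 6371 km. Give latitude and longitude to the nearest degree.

≈ lat 41°S, lon 43°E

Write both endpoints as unit vectors p₁, p₂ with components (cos φ cos λ, cos φ sin λ, sin φ).
The central angle between the endpoints is δ = arccos(p₁·p₂) ≈ 1.864 rad (106.8°). The total great-circle distance is δ·R ≈ 1.864 × 6371 ≈ 11874 km, so the target fraction is f = 4000/11874 ≈ 0.337.
Interpolate at f ≈ 0.337 with slerp weights a = sin((1−f)δ)/sin δ ≈ 0.987, b = sin(fδ)/sin δ ≈ 0.614.
p = a·p₁ + b·p₂ ≈ (0.558, 0.513, -0.652); φ = arcsin(p_z) ≈ -40.70°, λ = atan2(p_y, p_x) ≈ 42.61°.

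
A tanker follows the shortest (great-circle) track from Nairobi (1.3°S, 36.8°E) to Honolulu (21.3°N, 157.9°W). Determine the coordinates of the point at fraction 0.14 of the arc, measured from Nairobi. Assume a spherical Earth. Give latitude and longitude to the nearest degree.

≈ 16°N, 49°E

Convert each endpoint to a unit vector on the sphere (x = cos φ cos λ, y = cos φ sin λ, z = sin φ).
The central angle between the endpoints is δ = arccos(p₁·p₂) ≈ 2.712 rad (155.4°).
Interpolate at f = 0.14 with slerp weights a = sin((1−f)δ)/sin δ ≈ 1.738, b = sin(fδ)/sin δ ≈ 0.890.
p = a·p₁ + b·p₂ ≈ (0.623, 0.729, 0.284); φ = arcsin(p_z) ≈ 16.50°, λ = atan2(p_y, p_x) ≈ 49.48°.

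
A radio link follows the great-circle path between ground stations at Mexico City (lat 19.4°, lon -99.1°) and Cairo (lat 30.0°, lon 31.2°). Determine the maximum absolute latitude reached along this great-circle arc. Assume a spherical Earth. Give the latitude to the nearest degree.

The great circle lies in the plane with unit normal n̂ = (p₁ × p₂)/|p₁ × p₂|.
Here n̂_z ≈ +0.668; the vertex latitude is φ_max = arccos|n̂_z| ≈ 48.1°.
Check via Clairaut: cos φ_max = |cos φ₁| · sin C = cos(19.4°)·sin(45.1°) ≈ 0.668, again giving ≈ 48.1°.

≈ 48°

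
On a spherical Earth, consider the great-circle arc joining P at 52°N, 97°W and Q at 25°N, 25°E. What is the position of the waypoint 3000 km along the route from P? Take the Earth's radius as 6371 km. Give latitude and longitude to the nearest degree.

≈ 62°N, 50°W

Convert each endpoint to a unit vector on the sphere (x = cos φ cos λ, y = cos φ sin λ, z = sin φ).
The central angle between the endpoints is δ = arccos(p₁·p₂) ≈ 1.533 rad (87.9°). The total great-circle distance is δ·R ≈ 1.533 × 6371 ≈ 9770 km, so the target fraction is f = 3000/9770 ≈ 0.307.
Interpolate at f ≈ 0.307 with slerp weights a = sin((1−f)δ)/sin δ ≈ 0.874, b = sin(fδ)/sin δ ≈ 0.454.
p = a·p₁ + b·p₂ ≈ (0.307, -0.360, 0.881); φ = arcsin(p_z) ≈ 61.73°, λ = atan2(p_y, p_x) ≈ -49.54°.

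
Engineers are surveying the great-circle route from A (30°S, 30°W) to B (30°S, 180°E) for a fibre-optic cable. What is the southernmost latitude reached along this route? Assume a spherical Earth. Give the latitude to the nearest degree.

≈ 66°S

The great circle lies in the plane with unit normal n̂ = (p₁ × p₂)/|p₁ × p₂|.
Here n̂_z ≈ -0.409; the vertex latitude is φ_max = arccos|n̂_z| ≈ 65.9°.
Check via Clairaut: cos φ_max = |cos φ₁| · sin C = cos(30.0°)·sin(151.8°) ≈ 0.409, again giving ≈ 65.9°.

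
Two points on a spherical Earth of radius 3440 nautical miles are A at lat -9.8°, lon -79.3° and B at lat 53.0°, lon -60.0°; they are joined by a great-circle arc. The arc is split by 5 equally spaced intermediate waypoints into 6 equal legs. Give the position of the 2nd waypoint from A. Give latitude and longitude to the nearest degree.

≈ lat 11°, lon -75°

From cos δ = sin φ₁ sin φ₂ + cos φ₁ cos φ₂ cos Δλ, the central angle is δ ≈ 1.133 rad (64.9°).
Interpolate at f = 2/6 with slerp weights a = sin((1−f)δ)/sin δ ≈ 0.757, b = sin(fδ)/sin δ ≈ 0.407.
p = a·p₁ + b·p₂ ≈ (0.261, -0.945, 0.196); φ = arcsin(p_z) ≈ 11.32°, λ = atan2(p_y, p_x) ≈ -74.56°.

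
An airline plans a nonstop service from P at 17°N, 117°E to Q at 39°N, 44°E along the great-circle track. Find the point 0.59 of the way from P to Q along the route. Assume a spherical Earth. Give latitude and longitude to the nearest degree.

≈ 35°N, 78°E

The haversine formula gives a central angle δ ≈ 1.158 rad (66.3°) between the endpoints.
Interpolate at f = 0.59 with slerp weights a = sin((1−f)δ)/sin δ ≈ 0.499, b = sin(fδ)/sin δ ≈ 0.689.
p = a·p₁ + b·p₂ ≈ (0.169, 0.797, 0.580); φ = arcsin(p_z) ≈ 35.42°, λ = atan2(p_y, p_x) ≈ 78.06°.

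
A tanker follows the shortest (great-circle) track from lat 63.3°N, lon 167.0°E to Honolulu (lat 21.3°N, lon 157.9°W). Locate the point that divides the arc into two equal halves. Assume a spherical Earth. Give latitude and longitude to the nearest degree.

≈ lat 43°N, lon 169°W

Convert each endpoint to a unit vector on the sphere (x = cos φ cos λ, y = cos φ sin λ, z = sin φ).
The central angle between the endpoints is δ = arccos(p₁·p₂) ≈ 0.841 rad (48.2°).
Interpolate at f = 1/2 with slerp weights a = sin((1−f)δ)/sin δ ≈ 0.548, b = sin(fδ)/sin δ ≈ 0.548.
p = a·p₁ + b·p₂ ≈ (-0.713, -0.137, 0.688); φ = arcsin(p_z) ≈ 43.49°, λ = atan2(p_y, p_x) ≈ -169.15°.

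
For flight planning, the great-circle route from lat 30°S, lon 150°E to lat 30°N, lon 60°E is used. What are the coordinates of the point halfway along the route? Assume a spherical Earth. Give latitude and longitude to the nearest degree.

≈ lat 0°N, lon 105°E

The haversine formula gives a central angle δ ≈ 1.823 rad (104.5°) between the endpoints.
Interpolate at f = 1/2 with slerp weights a = sin((1−f)δ)/sin δ ≈ 0.816, b = sin(fδ)/sin δ ≈ 0.816.
p = a·p₁ + b·p₂ ≈ (-0.259, 0.966, 0.000); φ = arcsin(p_z) ≈ 0.00°, λ = atan2(p_y, p_x) ≈ 105.00°.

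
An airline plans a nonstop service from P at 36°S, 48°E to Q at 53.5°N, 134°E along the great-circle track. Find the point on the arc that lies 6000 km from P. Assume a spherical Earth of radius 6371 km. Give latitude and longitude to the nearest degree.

≈ 8°N, 81°E

From cos δ = sin φ₁ sin φ₂ + cos φ₁ cos φ₂ cos Δλ, the central angle is δ ≈ 2.025 rad (116.0°). The total great-circle distance is δ·R ≈ 2.025 × 6371 ≈ 12903 km, so the target fraction is f = 6000/12903 ≈ 0.465.
Interpolate at f ≈ 0.465 with slerp weights a = sin((1−f)δ)/sin δ ≈ 0.983, b = sin(fδ)/sin δ ≈ 0.900.
p = a·p₁ + b·p₂ ≈ (0.160, 0.976, 0.145); φ = arcsin(p_z) ≈ 8.36°, λ = atan2(p_y, p_x) ≈ 80.66°.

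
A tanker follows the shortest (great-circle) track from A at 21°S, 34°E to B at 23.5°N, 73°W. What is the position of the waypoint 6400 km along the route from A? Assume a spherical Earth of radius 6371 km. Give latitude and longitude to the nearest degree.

Write both endpoints as unit vectors p₁, p₂ with components (cos φ cos λ, cos φ sin λ, sin φ).
The central angle between the endpoints is δ = arccos(p₁·p₂) ≈ 1.975 rad (113.2°). The total great-circle distance is δ·R ≈ 1.975 × 6371 ≈ 12582 km, so the target fraction is f = 6400/12582 ≈ 0.509.
Interpolate at f ≈ 0.509 with slerp weights a = sin((1−f)δ)/sin δ ≈ 0.897, b = sin(fδ)/sin δ ≈ 0.918.
p = a·p₁ + b·p₂ ≈ (0.941, -0.336, 0.044); φ = arcsin(p_z) ≈ 2.54°, λ = atan2(p_y, p_x) ≈ -19.68°.

≈ 3°N, 20°W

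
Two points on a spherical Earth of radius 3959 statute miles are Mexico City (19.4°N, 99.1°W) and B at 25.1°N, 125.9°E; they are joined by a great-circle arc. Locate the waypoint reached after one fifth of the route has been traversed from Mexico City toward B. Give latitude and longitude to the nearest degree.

≈ 34°N, 120°W

The haversine formula gives a central angle δ ≈ 2.052 rad (117.6°) between the endpoints.
Interpolate at f = 1/5 with slerp weights a = sin((1−f)δ)/sin δ ≈ 1.125, b = sin(fδ)/sin δ ≈ 0.450.
p = a·p₁ + b·p₂ ≈ (-0.407, -0.718, 0.565); φ = arcsin(p_z) ≈ 34.39°, λ = atan2(p_y, p_x) ≈ -119.55°.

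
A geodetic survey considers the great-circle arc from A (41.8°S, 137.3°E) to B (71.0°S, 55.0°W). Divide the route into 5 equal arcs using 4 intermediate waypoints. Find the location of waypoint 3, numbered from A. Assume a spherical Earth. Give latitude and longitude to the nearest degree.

Write both endpoints as unit vectors p₁, p₂ with components (cos φ cos λ, cos φ sin λ, sin φ).
The central angle between the endpoints is δ = arccos(p₁·p₂) ≈ 1.167 rad (66.9°).
Interpolate at f = 3/5 with slerp weights a = sin((1−f)δ)/sin δ ≈ 0.489, b = sin(fδ)/sin δ ≈ 0.701.
p = a·p₁ + b·p₂ ≈ (-0.137, 0.061, -0.989); φ = arcsin(p_z) ≈ -81.37°, λ = atan2(p_y, p_x) ≈ 156.20°.

≈ (81°S, 156°E)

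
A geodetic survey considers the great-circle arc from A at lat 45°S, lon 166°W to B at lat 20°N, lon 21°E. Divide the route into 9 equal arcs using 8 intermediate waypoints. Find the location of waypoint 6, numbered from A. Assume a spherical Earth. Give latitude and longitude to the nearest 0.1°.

≈ lat 30.5°S, lon 31.4°E

From cos δ = sin φ₁ sin φ₂ + cos φ₁ cos φ₂ cos Δλ, the central angle is δ ≈ 2.694 rad (154.3°).
Interpolate at f = 6/9 with slerp weights a = sin((1−f)δ)/sin δ ≈ 1.806, b = sin(fδ)/sin δ ≈ 2.251.
p = a·p₁ + b·p₂ ≈ (0.736, 0.449, -0.507); φ = arcsin(p_z) ≈ -30.46°, λ = atan2(p_y, p_x) ≈ 31.40°.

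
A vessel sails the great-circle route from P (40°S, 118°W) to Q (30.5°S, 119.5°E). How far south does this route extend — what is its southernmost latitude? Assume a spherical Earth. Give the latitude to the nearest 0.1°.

≈ 56.2°S

The great circle lies in the plane with unit normal n̂ = (p₁ × p₂)/|p₁ × p₂|.
Here n̂_z ≈ -0.557; the vertex latitude is φ_max = arccos|n̂_z| ≈ 56.2°.
Check via Clairaut: cos φ_max = |cos φ₁| · sin C = cos(40.0°)·sin(133.4°) ≈ 0.557, again giving ≈ 56.2°.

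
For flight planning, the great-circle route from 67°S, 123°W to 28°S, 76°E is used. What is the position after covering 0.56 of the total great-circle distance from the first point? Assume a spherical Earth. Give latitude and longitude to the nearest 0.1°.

≈ 64.3°S, 86.2°E

From cos δ = sin φ₁ sin φ₂ + cos φ₁ cos φ₂ cos Δλ, the central angle is δ ≈ 1.465 rad (83.9°).
Interpolate at f = 0.56 with slerp weights a = sin((1−f)δ)/sin δ ≈ 0.604, b = sin(fδ)/sin δ ≈ 0.735.
p = a·p₁ + b·p₂ ≈ (0.029, 0.432, -0.901); φ = arcsin(p_z) ≈ -64.34°, λ = atan2(p_y, p_x) ≈ 86.22°.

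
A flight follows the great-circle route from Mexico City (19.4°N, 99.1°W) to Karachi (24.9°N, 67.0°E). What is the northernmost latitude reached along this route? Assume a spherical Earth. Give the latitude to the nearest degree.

≈ 73°N

The great circle lies in the plane with unit normal n̂ = (p₁ × p₂)/|p₁ × p₂|.
Here n̂_z ≈ +0.284; the vertex latitude is φ_max = arccos|n̂_z| ≈ 73.5°.
Check via Clairaut: cos φ_max = |cos φ₁| · sin C = cos(19.4°)·sin(17.5°) ≈ 0.284, again giving ≈ 73.5°.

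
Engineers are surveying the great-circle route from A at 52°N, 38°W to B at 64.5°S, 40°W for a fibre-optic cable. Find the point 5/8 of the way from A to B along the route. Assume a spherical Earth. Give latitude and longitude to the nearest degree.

≈ 21°S, 39°W

The haversine formula gives a central angle δ ≈ 2.033 rad (116.5°) between the endpoints.
Interpolate at f = 5/8 with slerp weights a = sin((1−f)δ)/sin δ ≈ 0.772, b = sin(fδ)/sin δ ≈ 1.068.
p = a·p₁ + b·p₂ ≈ (0.727, -0.588, -0.355); φ = arcsin(p_z) ≈ -20.81°, λ = atan2(p_y, p_x) ≈ -38.98°.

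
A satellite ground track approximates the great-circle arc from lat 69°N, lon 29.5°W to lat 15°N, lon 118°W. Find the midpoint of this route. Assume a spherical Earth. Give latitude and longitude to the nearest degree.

≈ lat 49°N, lon 98°W

Write both endpoints as unit vectors p₁, p₂ with components (cos φ cos λ, cos φ sin λ, sin φ).
The central angle between the endpoints is δ = arccos(p₁·p₂) ≈ 1.317 rad (75.5°).
Interpolate at f = 1/2 with slerp weights a = sin((1−f)δ)/sin δ ≈ 0.632, b = sin(fδ)/sin δ ≈ 0.632.
p = a·p₁ + b·p₂ ≈ (-0.090, -0.651, 0.754); φ = arcsin(p_z) ≈ 48.93°, λ = atan2(p_y, p_x) ≈ -97.83°.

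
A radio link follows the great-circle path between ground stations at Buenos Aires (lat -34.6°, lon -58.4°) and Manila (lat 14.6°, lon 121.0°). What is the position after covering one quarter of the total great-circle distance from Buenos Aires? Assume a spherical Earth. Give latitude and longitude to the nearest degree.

≈ lat -75°, lon -54°

Convert each endpoint to a unit vector on the sphere (x = cos φ cos λ, y = cos φ sin λ, z = sin φ).
The central angle between the endpoints is δ = arccos(p₁·p₂) ≈ 2.792 rad (160.0°).
Interpolate at f = 1/4 with slerp weights a = sin((1−f)δ)/sin δ ≈ 2.531, b = sin(fδ)/sin δ ≈ 1.879.
p = a·p₁ + b·p₂ ≈ (0.155, -0.216, -0.964); φ = arcsin(p_z) ≈ -74.55°, λ = atan2(p_y, p_x) ≈ -54.30°.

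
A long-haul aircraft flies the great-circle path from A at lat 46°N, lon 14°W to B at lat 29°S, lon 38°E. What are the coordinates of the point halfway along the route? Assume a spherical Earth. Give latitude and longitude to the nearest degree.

≈ lat 9°N, lon 15°E

Convert each endpoint to a unit vector on the sphere (x = cos φ cos λ, y = cos φ sin λ, z = sin φ).
The central angle between the endpoints is δ = arccos(p₁·p₂) ≈ 1.545 rad (88.5°).
Interpolate at f = 1/2 with slerp weights a = sin((1−f)δ)/sin δ ≈ 0.698, b = sin(fδ)/sin δ ≈ 0.698.
p = a·p₁ + b·p₂ ≈ (0.952, 0.259, 0.164); φ = arcsin(p_z) ≈ 9.43°, λ = atan2(p_y, p_x) ≈ 15.20°.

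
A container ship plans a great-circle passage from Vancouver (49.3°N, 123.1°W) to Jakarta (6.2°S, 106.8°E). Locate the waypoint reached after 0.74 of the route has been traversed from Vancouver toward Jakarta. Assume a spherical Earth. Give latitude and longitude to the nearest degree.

≈ (19°N, 125°E)

Convert each endpoint to a unit vector on the sphere (x = cos φ cos λ, y = cos φ sin λ, z = sin φ).
The central angle between the endpoints is δ = arccos(p₁·p₂) ≈ 2.094 rad (120.0°).
Interpolate at f = 0.74 with slerp weights a = sin((1−f)δ)/sin δ ≈ 0.598, b = sin(fδ)/sin δ ≈ 1.154.
p = a·p₁ + b·p₂ ≈ (-0.544, 0.772, 0.329); φ = arcsin(p_z) ≈ 19.18°, λ = atan2(p_y, p_x) ≈ 125.20°.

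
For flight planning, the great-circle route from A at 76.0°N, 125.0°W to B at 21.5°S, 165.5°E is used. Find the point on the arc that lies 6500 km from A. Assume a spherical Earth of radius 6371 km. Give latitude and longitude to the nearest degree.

Write both endpoints as unit vectors p₁, p₂ with components (cos φ cos λ, cos φ sin λ, sin φ).
The central angle between the endpoints is δ = arccos(p₁·p₂) ≈ 1.851 rad (106.1°). The total great-circle distance is δ·R ≈ 1.851 × 6371 ≈ 11794 km, so the target fraction is f = 6500/11794 ≈ 0.551.
Interpolate at f ≈ 0.551 with slerp weights a = sin((1−f)δ)/sin δ ≈ 0.769, b = sin(fδ)/sin δ ≈ 0.887.
p = a·p₁ + b·p₂ ≈ (-0.906, 0.054, 0.421); φ = arcsin(p_z) ≈ 24.88°, λ = atan2(p_y, p_x) ≈ 176.57°.

≈ 25°N, 177°E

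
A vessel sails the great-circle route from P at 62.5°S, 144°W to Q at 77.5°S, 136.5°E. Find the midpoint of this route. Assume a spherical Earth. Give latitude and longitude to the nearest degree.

≈ 74°S, 167°W

From cos δ = sin φ₁ sin φ₂ + cos φ₁ cos φ₂ cos Δλ, the central angle is δ ≈ 0.486 rad (27.8°).
Interpolate at f = 1/2 with slerp weights a = sin((1−f)δ)/sin δ ≈ 0.515, b = sin(fδ)/sin δ ≈ 0.515.
p = a·p₁ + b·p₂ ≈ (-0.273, -0.063, -0.960); φ = arcsin(p_z) ≈ -73.71°, λ = atan2(p_y, p_x) ≈ -167.01°.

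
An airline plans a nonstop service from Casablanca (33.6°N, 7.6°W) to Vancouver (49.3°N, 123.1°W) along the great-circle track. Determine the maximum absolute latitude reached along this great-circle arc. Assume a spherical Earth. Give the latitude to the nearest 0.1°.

≈ 60.1°N

The great circle lies in the plane with unit normal n̂ = (p₁ × p₂)/|p₁ × p₂|.
Here n̂_z ≈ -0.499; the vertex latitude is φ_max = arccos|n̂_z| ≈ 60.1°.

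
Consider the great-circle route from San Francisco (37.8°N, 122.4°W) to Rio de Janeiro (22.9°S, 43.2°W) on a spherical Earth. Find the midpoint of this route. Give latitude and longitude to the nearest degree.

≈ 10°N, 79°W

Write both endpoints as unit vectors p₁, p₂ with components (cos φ cos λ, cos φ sin λ, sin φ).
The central angle between the endpoints is δ = arccos(p₁·p₂) ≈ 1.673 rad (95.9°).
Interpolate at f = 1/2 with slerp weights a = sin((1−f)δ)/sin δ ≈ 0.746, b = sin(fδ)/sin δ ≈ 0.746.
p = a·p₁ + b·p₂ ≈ (0.185, -0.968, 0.167); φ = arcsin(p_z) ≈ 9.61°, λ = atan2(p_y, p_x) ≈ -79.18°.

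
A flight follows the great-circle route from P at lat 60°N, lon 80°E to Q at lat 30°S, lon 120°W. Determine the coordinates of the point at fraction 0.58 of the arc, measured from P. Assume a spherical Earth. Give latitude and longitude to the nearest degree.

Convert each endpoint to a unit vector on the sphere (x = cos φ cos λ, y = cos φ sin λ, z = sin φ).
The central angle between the endpoints is δ = arccos(p₁·p₂) ≈ 2.568 rad (147.1°).
Interpolate at f = 0.58 with slerp weights a = sin((1−f)δ)/sin δ ≈ 1.624, b = sin(fδ)/sin δ ≈ 1.836.
p = a·p₁ + b·p₂ ≈ (-0.654, -0.578, 0.488); φ = arcsin(p_z) ≈ 29.21°, λ = atan2(p_y, p_x) ≈ -138.55°.

≈ lat 29°N, lon 139°W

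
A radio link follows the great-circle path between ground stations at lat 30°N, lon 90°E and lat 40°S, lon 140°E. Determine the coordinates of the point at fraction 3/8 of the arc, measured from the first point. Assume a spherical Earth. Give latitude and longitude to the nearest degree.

The haversine formula gives a central angle δ ≈ 1.466 rad (84.0°) between the endpoints.
Interpolate at f = 3/8 with slerp weights a = sin((1−f)δ)/sin δ ≈ 0.798, b = sin(fδ)/sin δ ≈ 0.525.
p = a·p₁ + b·p₂ ≈ (-0.308, 0.949, 0.061); φ = arcsin(p_z) ≈ 3.51°, λ = atan2(p_y, p_x) ≈ 107.99°.

≈ lat 4°N, lon 108°E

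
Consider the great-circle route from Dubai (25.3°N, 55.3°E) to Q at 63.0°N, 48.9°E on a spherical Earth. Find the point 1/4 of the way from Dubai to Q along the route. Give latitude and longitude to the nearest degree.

From cos δ = sin φ₁ sin φ₂ + cos φ₁ cos φ₂ cos Δλ, the central angle is δ ≈ 0.662 rad (37.9°).
Interpolate at f = 1/4 with slerp weights a = sin((1−f)δ)/sin δ ≈ 0.775, b = sin(fδ)/sin δ ≈ 0.268.
p = a·p₁ + b·p₂ ≈ (0.479, 0.668, 0.570); φ = arcsin(p_z) ≈ 34.75°, λ = atan2(p_y, p_x) ≈ 54.35°.

≈ 35°N, 54°E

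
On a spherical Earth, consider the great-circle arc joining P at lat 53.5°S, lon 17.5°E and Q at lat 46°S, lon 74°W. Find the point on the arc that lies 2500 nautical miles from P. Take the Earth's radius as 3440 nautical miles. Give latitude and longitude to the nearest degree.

From cos δ = sin φ₁ sin φ₂ + cos φ₁ cos φ₂ cos Δλ, the central angle is δ ≈ 0.967 rad (55.4°). The total great-circle distance is δ·R ≈ 0.967 × 3440 ≈ 3328 nmi, so the target fraction is f = 2500/3328 ≈ 0.751.
Interpolate at f ≈ 0.751 with slerp weights a = sin((1−f)δ)/sin δ ≈ 0.289, b = sin(fδ)/sin δ ≈ 0.807.
p = a·p₁ + b·p₂ ≈ (0.319, -0.487, -0.813); φ = arcsin(p_z) ≈ -54.40°, λ = atan2(p_y, p_x) ≈ -56.80°.

≈ lat 54°S, lon 57°W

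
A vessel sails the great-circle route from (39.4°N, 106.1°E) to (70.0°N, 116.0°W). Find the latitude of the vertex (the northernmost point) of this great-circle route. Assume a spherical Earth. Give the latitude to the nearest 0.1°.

≈ 78.9°N

The great circle lies in the plane with unit normal n̂ = (p₁ × p₂)/|p₁ × p₂|.
Here n̂_z ≈ +0.193; the vertex latitude is φ_max = arccos|n̂_z| ≈ 78.9°.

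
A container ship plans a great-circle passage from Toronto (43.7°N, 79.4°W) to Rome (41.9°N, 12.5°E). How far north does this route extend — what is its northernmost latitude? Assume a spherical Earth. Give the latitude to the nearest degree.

The great circle lies in the plane with unit normal n̂ = (p₁ × p₂)/|p₁ × p₂|.
Here n̂_z ≈ +0.600; the vertex latitude is φ_max = arccos|n̂_z| ≈ 53.1°.
Check via Clairaut: cos φ_max = |cos φ₁| · sin C = cos(43.7°)·sin(56.1°) ≈ 0.600, again giving ≈ 53.1°.

≈ 53°N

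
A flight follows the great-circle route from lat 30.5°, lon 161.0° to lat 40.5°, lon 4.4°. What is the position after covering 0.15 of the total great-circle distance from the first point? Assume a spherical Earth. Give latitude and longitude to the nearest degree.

≈ lat 45°, lon 154°

The haversine formula gives a central angle δ ≈ 1.846 rad (105.8°) between the endpoints.
Interpolate at f = 0.15 with slerp weights a = sin((1−f)δ)/sin δ ≈ 1.039, b = sin(fδ)/sin δ ≈ 0.284.
p = a·p₁ + b·p₂ ≈ (-0.631, 0.308, 0.712); φ = arcsin(p_z) ≈ 45.39°, λ = atan2(p_y, p_x) ≈ 153.98°.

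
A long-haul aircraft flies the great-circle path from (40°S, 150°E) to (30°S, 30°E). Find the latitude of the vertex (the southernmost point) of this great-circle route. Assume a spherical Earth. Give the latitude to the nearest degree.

The great circle lies in the plane with unit normal n̂ = (p₁ × p₂)/|p₁ × p₂|.
Here n̂_z ≈ -0.575; the vertex latitude is φ_max = arccos|n̂_z| ≈ 54.9°.

≈ 55°S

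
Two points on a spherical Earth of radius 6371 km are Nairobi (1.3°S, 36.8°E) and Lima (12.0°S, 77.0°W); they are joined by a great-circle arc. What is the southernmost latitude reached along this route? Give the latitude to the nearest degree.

≈ 14°S

The great circle lies in the plane with unit normal n̂ = (p₁ × p₂)/|p₁ × p₂|.
Here n̂_z ≈ -0.972; the vertex latitude is φ_max = arccos|n̂_z| ≈ 13.7°.
Check via Clairaut: cos φ_max = |cos φ₁| · sin C = cos(1.3°)·sin(103.6°) ≈ 0.972, again giving ≈ 13.7°.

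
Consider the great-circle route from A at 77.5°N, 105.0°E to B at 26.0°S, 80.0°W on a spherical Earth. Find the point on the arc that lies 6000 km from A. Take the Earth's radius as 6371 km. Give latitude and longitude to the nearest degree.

Write both endpoints as unit vectors p₁, p₂ with components (cos φ cos λ, cos φ sin λ, sin φ).
The central angle between the endpoints is δ = arccos(p₁·p₂) ≈ 2.242 rad (128.4°). The total great-circle distance is δ·R ≈ 2.242 × 6371 ≈ 14283 km, so the target fraction is f = 6000/14283 ≈ 0.420.
Interpolate at f ≈ 0.420 with slerp weights a = sin((1−f)δ)/sin δ ≈ 1.230, b = sin(fδ)/sin δ ≈ 1.032.
p = a·p₁ + b·p₂ ≈ (0.092, -0.657, 0.749); φ = arcsin(p_z) ≈ 48.46°, λ = atan2(p_y, p_x) ≈ -82.01°.

≈ 48°N, 82°W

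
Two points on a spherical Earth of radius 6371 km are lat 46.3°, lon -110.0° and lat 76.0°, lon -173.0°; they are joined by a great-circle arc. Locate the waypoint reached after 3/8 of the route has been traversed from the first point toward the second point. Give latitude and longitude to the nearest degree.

The haversine formula gives a central angle δ ≈ 0.680 rad (39.0°) between the endpoints.
Interpolate at f = 3/8 with slerp weights a = sin((1−f)δ)/sin δ ≈ 0.656, b = sin(fδ)/sin δ ≈ 0.401.
p = a·p₁ + b·p₂ ≈ (-0.251, -0.438, 0.863); φ = arcsin(p_z) ≈ 59.70°, λ = atan2(p_y, p_x) ≈ -119.87°.

≈ lat 60°, lon -120°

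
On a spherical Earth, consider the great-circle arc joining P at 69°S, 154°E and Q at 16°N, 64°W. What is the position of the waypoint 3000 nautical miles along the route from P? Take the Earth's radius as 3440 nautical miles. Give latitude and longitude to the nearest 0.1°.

Write both endpoints as unit vectors p₁, p₂ with components (cos φ cos λ, cos φ sin λ, sin φ).
The central angle between the endpoints is δ = arccos(p₁·p₂) ≈ 2.128 rad (121.9°). The total great-circle distance is δ·R ≈ 2.128 × 3440 ≈ 7320 nmi, so the target fraction is f = 3000/7320 ≈ 0.410.
Interpolate at f ≈ 0.410 with slerp weights a = sin((1−f)δ)/sin δ ≈ 1.120, b = sin(fδ)/sin δ ≈ 0.902.
p = a·p₁ + b·p₂ ≈ (0.019, -0.603, -0.797); φ = arcsin(p_z) ≈ -52.86°, λ = atan2(p_y, p_x) ≈ -88.17°.

≈ 52.9°S, 88.2°W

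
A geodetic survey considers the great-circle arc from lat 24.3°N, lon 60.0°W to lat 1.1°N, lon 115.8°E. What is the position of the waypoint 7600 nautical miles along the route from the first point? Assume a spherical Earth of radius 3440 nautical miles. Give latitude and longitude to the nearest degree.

The haversine formula gives a central angle δ ≈ 2.693 rad (154.3°) between the endpoints. The total great-circle distance is δ·R ≈ 2.693 × 3440 ≈ 9263 nmi, so the target fraction is f = 7600/9263 ≈ 0.821.
Interpolate at f ≈ 0.821 with slerp weights a = sin((1−f)δ)/sin δ ≈ 1.071, b = sin(fδ)/sin δ ≈ 1.850.
p = a·p₁ + b·p₂ ≈ (-0.317, 0.820, 0.476); φ = arcsin(p_z) ≈ 28.43°, λ = atan2(p_y, p_x) ≈ 111.14°.

≈ lat 28°N, lon 111°E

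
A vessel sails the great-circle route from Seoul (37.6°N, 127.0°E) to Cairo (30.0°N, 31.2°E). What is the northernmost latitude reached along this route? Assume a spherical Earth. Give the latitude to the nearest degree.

≈ 45°N

The great circle lies in the plane with unit normal n̂ = (p₁ × p₂)/|p₁ × p₂|.
Here n̂_z ≈ -0.702; the vertex latitude is φ_max = arccos|n̂_z| ≈ 45.4°.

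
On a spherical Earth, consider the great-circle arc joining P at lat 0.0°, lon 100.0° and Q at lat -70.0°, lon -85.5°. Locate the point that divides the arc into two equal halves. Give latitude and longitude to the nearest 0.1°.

≈ lat -54.9°, lon 102.8°

The haversine formula gives a central angle δ ≈ 1.918 rad (109.9°) between the endpoints.
Interpolate at f = 1/2 with slerp weights a = sin((1−f)δ)/sin δ ≈ 0.871, b = sin(fδ)/sin δ ≈ 0.871.
p = a·p₁ + b·p₂ ≈ (-0.128, 0.561, -0.818); φ = arcsin(p_z) ≈ -54.90°, λ = atan2(p_y, p_x) ≈ 102.85°.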